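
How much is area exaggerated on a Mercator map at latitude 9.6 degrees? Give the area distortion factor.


area_distortion = 1/cos^2(9.6) = 1.029

1.029


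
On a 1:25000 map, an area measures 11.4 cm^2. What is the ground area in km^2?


ground_area = 11.4 * (25000/100)^2 = 712500.0 m^2 = 0.7125 km^2 ≈ 0.713 km^2

0.713 km^2


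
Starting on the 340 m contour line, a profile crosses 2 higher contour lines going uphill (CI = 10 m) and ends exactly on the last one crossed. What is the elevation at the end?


elevation = 340 + 2 * 10 = 360 m

360 m


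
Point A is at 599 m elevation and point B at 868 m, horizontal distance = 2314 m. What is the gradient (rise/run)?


gradient = (868 - 599) / 2314 = 269 / 2314 = 0.1162

0.1162


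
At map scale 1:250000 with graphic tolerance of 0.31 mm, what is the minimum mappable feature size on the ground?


ground = 0.31 mm * 250000 / 1000 = 77.5 m

77.5 m


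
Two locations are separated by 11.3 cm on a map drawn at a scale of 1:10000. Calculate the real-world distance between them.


ground = 11.3 cm * 10000 / 100 = 1130.0 m = 1.13 km

1.13 km


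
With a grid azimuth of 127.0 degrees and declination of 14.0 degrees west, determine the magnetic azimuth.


magnetic azimuth = grid azimuth - declination (east +ve)
mag_az = 127.0 - -14.0 = 141.0 degrees

141.0 degrees


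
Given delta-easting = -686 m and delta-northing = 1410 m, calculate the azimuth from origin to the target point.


az = atan2(-686, 1410) = -25.9 deg
adjusted to 0-360: 334.1 degrees

334.1 degrees


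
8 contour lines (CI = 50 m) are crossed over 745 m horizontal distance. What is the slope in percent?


elevation change = 8 * 50 = 400 m
slope = 400 / 745 * 100 = 53.7%

53.7%


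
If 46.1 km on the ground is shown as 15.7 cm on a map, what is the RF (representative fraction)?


ground = 46.1 km = 4610000 cm; RF denominator = ground / map = 4610000 / 15.7 ≈ 293631; RF = 1:293631

1:293631


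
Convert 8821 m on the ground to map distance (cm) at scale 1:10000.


map_cm = 8821 * 100 / 10000 = 88.21 cm

88.21 cm


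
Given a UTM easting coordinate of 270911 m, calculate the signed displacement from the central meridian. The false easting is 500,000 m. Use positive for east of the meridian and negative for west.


displacement = 270911 - 500000 = -229089 m

-229089 m


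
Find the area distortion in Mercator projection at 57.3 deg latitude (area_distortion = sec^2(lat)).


area_distortion = 1/cos^2(57.3) = 3.426

3.426


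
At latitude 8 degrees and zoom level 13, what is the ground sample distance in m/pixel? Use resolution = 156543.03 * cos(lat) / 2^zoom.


res = 156543.03 * cos(8) / 2^13 = 156543.03 * 0.99026807 / 8192 = 18.92 m/pixel

18.92 m/pixel


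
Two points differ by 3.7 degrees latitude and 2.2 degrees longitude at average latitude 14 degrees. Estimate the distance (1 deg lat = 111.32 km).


dlat_km = 3.7 * 111.32 = 411.884
dlon_km = 2.2 * 111.32 * cos(14) ≈ 237.629
dist = sqrt(411.884^2 + 237.629^2) ≈ 475.5 km

475.5 km


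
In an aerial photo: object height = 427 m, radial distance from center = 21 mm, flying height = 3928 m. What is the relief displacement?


d = h * r / H = 427 * 21 / 3928 = 2.28 mm

2.28 mm


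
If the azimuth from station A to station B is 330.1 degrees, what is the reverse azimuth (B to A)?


back azimuth = (330.1 + 180) mod 360 = 150.1 degrees

150.1 degrees


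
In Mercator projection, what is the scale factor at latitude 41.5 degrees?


SF = 1 / cos(41.5) = 1 / 0.748956 = 1.335

1.335


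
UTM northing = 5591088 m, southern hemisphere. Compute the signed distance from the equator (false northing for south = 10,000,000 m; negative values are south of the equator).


For southern: actual = 5591088 - 10000000 = -4408912 m

-4408912 m


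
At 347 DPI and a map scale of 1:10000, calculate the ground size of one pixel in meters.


pixel_cm = 2.54 / 347 ≈ 0.00732 cm
ground = pixel_cm * 10000 / 100 = 2.54 * 10000 / (347 * 100) = 25400 / 34700 ≈ 0.73 m

0.73 m


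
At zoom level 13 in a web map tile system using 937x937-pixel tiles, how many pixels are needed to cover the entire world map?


tiles per axis = 2^13 = 8192
total tiles = 8192^2 = 67108864
pixels per axis = 8192 * 937 = 7675904
total pixels = 7675904^2 = 58919502217216

58919502217216 pixels


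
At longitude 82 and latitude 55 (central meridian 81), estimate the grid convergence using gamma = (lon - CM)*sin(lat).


gamma = (82 - 81) * sin(55) = 1 * 0.819152 = 0.819 degrees

0.819 degrees


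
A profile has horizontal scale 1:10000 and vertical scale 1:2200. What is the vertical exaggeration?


VE = horizontal_scale / vertical_scale = 10000 / 2200 ≈ 4.5

4.5x


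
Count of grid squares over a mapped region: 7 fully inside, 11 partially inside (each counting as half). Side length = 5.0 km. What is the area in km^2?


effective squares = 7 + 11 * 0.5 = 12.5
area = 12.5 * 25.0 = 312.5 km^2

312.5 km^2


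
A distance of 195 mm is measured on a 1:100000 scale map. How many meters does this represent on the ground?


ground = 195 mm * 100000 / 1000 = 19500.0 m

19500.0 m


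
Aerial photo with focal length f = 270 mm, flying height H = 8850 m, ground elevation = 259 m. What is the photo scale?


scale = f / (H - h) = 270 mm / 8591 m = 270 / 8591000 = 1:31819

1:31819


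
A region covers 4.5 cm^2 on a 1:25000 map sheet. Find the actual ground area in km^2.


ground_area = 4.5 * (25000/100)^2 = 281250.0 m^2 = 0.28125 km^2 ≈ 0.281 km^2

0.281 km^2


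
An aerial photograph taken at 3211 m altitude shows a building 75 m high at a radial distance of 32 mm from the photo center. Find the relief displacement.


d = h * r / H = 75 * 32 / 3211 = 0.75 mm

0.75 mm


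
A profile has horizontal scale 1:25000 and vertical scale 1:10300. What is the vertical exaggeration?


VE = horizontal_scale / vertical_scale = 25000 / 10300 ≈ 2.4

2.4x


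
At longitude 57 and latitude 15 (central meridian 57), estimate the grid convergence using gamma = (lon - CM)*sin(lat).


gamma = (57 - 57) * sin(15) = 0 * 0.258819 = 0.0 degrees

0.0 degrees


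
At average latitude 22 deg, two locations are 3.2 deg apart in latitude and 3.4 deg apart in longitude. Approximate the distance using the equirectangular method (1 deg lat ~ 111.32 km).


dlat_km = 3.2 * 111.32 = 356.224
dlon_km = 3.4 * 111.32 * cos(22) ≈ 350.928
dist = sqrt(356.224^2 + 350.928^2) ≈ 500.0 km

500.0 km


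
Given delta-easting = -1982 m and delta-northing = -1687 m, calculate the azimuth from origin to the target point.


az = atan2(-1982, -1687) = -130.4 deg
adjusted to 0-360: 229.6 degrees

229.6 degrees


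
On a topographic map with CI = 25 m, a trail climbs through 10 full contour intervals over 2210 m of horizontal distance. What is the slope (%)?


elevation change = 10 * 25 = 250 m
slope = 250 / 2210 * 100 = 11.3%

11.3%


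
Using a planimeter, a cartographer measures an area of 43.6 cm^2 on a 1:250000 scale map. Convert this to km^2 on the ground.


ground_area = 43.6 * (250000/100)^2 = 272500000.0 m^2 = 272.5 km^2

272.5 km^2


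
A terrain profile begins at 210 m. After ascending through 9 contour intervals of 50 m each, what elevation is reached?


elevation = 210 + 9 * 50 = 660 m

660 m


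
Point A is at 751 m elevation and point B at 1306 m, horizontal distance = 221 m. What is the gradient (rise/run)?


gradient = (1306 - 751) / 221 = 555 / 221 = 2.5113

2.5113


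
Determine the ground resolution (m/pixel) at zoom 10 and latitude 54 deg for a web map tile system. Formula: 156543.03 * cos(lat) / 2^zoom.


res = 156543.03 * cos(54) / 2^10 = 156543.03 * 0.58778525 / 1024 = 89.86 m/pixel

89.86 m/pixel


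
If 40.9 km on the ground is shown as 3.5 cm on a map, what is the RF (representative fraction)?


ground = 40.9 km = 4090000 cm; RF denominator = ground / map = 4090000 / 3.5 ≈ 1168571; RF = 1:1168571

1:1168571


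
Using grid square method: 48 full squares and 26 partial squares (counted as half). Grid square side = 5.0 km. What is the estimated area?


effective squares = 48 + 26 * 0.5 = 61.0
area = 61.0 * 25.0 = 1525.0 km^2

1525.0 km^2


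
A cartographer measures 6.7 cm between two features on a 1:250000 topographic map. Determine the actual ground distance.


ground = 6.7 cm * 250000 / 100 = 16750.0 m = 16.75 km

16.75 km


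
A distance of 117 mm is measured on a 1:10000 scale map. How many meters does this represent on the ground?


ground = 117 mm * 10000 / 1000 = 1170.0 m

1170.0 m


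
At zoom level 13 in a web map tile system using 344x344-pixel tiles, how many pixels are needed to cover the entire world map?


tiles per axis = 2^13 = 8192
total tiles = 8192^2 = 67108864
pixels per axis = 8192 * 344 = 2818048
total pixels = 2818048^2 = 7941394530304

7941394530304 pixels


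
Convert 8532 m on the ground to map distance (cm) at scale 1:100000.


map_cm = 8532 * 100 / 100000 = 8.532 cm ≈ 8.53 cm

8.53 cm


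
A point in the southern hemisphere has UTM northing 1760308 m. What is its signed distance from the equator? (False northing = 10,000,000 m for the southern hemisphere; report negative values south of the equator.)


For southern: actual = 1760308 - 10000000 = -8239692 m

-8239692 m


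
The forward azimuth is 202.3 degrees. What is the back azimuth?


back azimuth = (202.3 + 180) mod 360 = 22.3 degrees

22.3 degrees


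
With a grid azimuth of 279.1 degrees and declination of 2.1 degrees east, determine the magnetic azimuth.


magnetic azimuth = grid azimuth - declination (east +ve)
mag_az = 279.1 - 2.1 = 277.0 degrees

277.0 degrees


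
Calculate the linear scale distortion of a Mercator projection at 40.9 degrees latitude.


SF = 1 / cos(40.9) = 1 / 0.755853 = 1.323

1.323


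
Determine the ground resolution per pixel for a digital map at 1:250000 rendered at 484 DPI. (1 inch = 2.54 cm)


pixel_cm = 2.54 / 484 ≈ 0.005248 cm
ground = pixel_cm * 250000 / 100 = 2.54 * 250000 / (484 * 100) = 635000 / 48400 ≈ 13.12 m

13.12 m


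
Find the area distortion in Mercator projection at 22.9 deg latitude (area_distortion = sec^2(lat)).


area_distortion = 1/cos^2(22.9) = 1.178

1.178


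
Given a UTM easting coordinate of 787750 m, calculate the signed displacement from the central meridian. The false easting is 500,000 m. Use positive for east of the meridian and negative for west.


displacement = 787750 - 500000 = 287750 m

287750 m


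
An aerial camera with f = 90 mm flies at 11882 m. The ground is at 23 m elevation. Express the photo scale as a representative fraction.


scale = f / (H - h) = 90 mm / 11859 m = 90 / 11859000 = 1:131767

1:131767


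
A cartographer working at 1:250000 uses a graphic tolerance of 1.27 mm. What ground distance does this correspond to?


ground = 1.27 mm * 250000 / 1000 = 317.5 m

317.5 m


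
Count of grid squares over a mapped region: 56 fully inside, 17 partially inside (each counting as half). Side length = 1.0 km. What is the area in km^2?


effective squares = 56 + 17 * 0.5 = 64.5
area = 64.5 * 1.0 = 64.5 km^2

64.5 km^2


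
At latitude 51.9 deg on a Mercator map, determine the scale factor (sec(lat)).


SF = 1 / cos(51.9) = 1 / 0.617036 = 1.621

1.621


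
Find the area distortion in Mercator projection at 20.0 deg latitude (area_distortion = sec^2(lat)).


area_distortion = 1/cos^2(20.0) = 1.132

1.132


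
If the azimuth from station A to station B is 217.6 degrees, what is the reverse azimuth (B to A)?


back azimuth = (217.6 + 180) mod 360 = 37.6 degrees

37.6 degrees


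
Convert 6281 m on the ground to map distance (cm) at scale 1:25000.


map_cm = 6281 * 100 / 25000 = 25.124 cm ≈ 25.12 cm

25.12 cm


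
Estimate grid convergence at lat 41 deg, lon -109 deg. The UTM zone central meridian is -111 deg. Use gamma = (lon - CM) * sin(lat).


gamma = (-109 - -111) * sin(41) = 2 * 0.656059 = 1.312 degrees

1.312 degrees


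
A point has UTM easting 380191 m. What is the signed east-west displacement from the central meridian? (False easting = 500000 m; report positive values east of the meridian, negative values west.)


displacement = 380191 - 500000 = -119809 m

-119809 m


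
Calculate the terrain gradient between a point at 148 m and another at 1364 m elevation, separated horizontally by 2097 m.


gradient = (1364 - 148) / 2097 = 1216 / 2097 = 0.5799

0.5799


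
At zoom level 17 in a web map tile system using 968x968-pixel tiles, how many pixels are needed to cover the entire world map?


tiles per axis = 2^17 = 131072
total tiles = 131072^2 = 17179869184
pixels per axis = 131072 * 968 = 126877696
total pixels = 126877696^2 = 16097949742268416

16097949742268416 pixels


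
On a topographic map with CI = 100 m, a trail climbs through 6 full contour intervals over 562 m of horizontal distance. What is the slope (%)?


elevation change = 6 * 100 = 600 m
slope = 600 / 562 * 100 = 106.8%

106.8%


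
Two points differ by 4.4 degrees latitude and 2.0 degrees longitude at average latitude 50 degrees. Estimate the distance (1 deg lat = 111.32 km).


dlat_km = 4.4 * 111.32 = 489.808
dlon_km = 2.0 * 111.32 * cos(50) ≈ 143.11
dist = sqrt(489.808^2 + 143.11^2) ≈ 510.3 km

510.3 km


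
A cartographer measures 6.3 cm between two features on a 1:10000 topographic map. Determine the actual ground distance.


ground = 6.3 cm * 10000 / 100 = 630.0 m

630.0 m


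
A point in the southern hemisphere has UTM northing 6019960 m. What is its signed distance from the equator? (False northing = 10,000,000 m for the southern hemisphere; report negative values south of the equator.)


For southern: actual = 6019960 - 10000000 = -3980040 m

-3980040 m


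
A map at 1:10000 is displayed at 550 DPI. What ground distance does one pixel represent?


pixel_cm = 2.54 / 550 ≈ 0.004618 cm
ground = pixel_cm * 10000 / 100 = 2.54 * 10000 / (550 * 100) = 25400 / 55000 ≈ 0.46 m

0.46 m


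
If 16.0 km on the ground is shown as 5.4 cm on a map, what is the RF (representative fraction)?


ground = 16.0 km = 1600000 cm; RF denominator = ground / map = 1600000 / 5.4 ≈ 296296; RF = 1:296296

1:296296


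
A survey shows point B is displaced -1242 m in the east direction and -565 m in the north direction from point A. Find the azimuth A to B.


az = atan2(-1242, -565) = -114.5 deg
adjusted to 0-360: 245.5 degrees

245.5 degrees


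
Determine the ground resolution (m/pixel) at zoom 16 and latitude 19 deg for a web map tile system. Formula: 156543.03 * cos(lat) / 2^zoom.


res = 156543.03 * cos(19) / 2^16 = 156543.03 * 0.94551858 / 65536 = 2.26 m/pixel

2.26 m/pixel


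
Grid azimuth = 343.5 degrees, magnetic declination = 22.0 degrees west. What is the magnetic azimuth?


magnetic azimuth = grid azimuth - declination (east +ve)
mag_az = 343.5 - -22.0 = 5.5 degrees

5.5 degrees


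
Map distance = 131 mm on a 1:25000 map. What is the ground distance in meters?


ground = 131 mm * 25000 / 1000 = 3275.0 m

3275.0 m


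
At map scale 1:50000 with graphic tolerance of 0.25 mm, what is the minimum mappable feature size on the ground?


ground = 0.25 mm * 50000 / 1000 = 12.5 m

12.5 m


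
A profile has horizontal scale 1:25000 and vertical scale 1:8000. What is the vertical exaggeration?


VE = horizontal_scale / vertical_scale = 25000 / 8000 = 3.125 ≈ 3.1

3.1x


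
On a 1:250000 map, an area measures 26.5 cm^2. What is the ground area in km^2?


ground_area = 26.5 * (250000/100)^2 = 165625000.0 m^2 = 165.625 km^2

165.625 km^2


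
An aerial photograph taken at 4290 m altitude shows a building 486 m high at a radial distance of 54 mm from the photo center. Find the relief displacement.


d = h * r / H = 486 * 54 / 4290 = 6.12 mm

6.12 mm


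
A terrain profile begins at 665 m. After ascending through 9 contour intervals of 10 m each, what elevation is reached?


elevation = 665 + 9 * 10 = 755 m

755 m


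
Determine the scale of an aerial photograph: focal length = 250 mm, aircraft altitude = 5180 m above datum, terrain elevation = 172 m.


scale = f / (H - h) = 250 mm / 5008 m = 250 / 5008000 = 1:20032

1:20032


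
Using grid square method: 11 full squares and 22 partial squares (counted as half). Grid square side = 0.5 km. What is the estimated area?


effective squares = 11 + 22 * 0.5 = 22.0
area = 22.0 * 0.25 = 5.5 km^2

5.5 km^2


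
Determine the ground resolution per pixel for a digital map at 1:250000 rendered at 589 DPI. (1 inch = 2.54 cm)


pixel_cm = 2.54 / 589 ≈ 0.004312 cm
ground = pixel_cm * 250000 / 100 = 2.54 * 250000 / (589 * 100) = 635000 / 58900 ≈ 10.78 m

10.78 m


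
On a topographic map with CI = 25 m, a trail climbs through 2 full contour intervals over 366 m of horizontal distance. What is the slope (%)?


elevation change = 2 * 25 = 50 m
slope = 50 / 366 * 100 = 13.7%

13.7%


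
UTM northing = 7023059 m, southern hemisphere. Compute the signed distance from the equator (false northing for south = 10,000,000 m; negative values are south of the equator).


For southern: actual = 7023059 - 10000000 = -2976941 m

-2976941 m


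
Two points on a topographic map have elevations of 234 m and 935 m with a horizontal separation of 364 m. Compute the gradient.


gradient = (935 - 234) / 364 = 701 / 364 = 1.9258

1.9258


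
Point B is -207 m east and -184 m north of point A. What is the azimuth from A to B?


az = atan2(-207, -184) = -131.6 deg
adjusted to 0-360: 228.4 degrees

228.4 degrees


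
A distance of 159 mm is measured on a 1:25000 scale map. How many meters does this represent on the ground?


ground = 159 mm * 25000 / 1000 = 3975.0 m

3975.0 m


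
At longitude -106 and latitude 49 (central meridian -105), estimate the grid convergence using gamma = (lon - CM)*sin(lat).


gamma = (-106 - -105) * sin(49) = -1 * 0.75471 = -0.755 degrees

-0.755 degrees


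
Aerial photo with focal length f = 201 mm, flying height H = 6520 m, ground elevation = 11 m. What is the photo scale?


scale = f / (H - h) = 201 mm / 6509 m = 201 / 6509000 = 1:32383

1:32383


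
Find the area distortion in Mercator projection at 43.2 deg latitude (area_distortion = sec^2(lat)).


area_distortion = 1/cos^2(43.2) = 1.882

1.882


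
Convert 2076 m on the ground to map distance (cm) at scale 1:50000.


map_cm = 2076 * 100 / 50000 = 4.152 cm ≈ 4.15 cm

4.15 cm


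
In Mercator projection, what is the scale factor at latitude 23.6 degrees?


SF = 1 / cos(23.6) = 1 / 0.916363 = 1.091

1.091


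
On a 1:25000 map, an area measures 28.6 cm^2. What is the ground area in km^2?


ground_area = 28.6 * (25000/100)^2 = 1787500.0 m^2 = 1.7875 km^2 ≈ 1.788 km^2

1.788 km^2


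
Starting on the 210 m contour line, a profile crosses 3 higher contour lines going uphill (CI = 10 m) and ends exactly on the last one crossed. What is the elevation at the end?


elevation = 210 + 3 * 10 = 240 m

240 m


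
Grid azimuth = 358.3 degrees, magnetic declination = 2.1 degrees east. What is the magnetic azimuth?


magnetic azimuth = grid azimuth - declination (east +ve)
mag_az = 358.3 - 2.1 = 356.2 degrees

356.2 degrees


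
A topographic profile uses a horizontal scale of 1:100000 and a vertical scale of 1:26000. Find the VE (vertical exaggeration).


VE = horizontal_scale / vertical_scale = 100000 / 26000 ≈ 3.8

3.8x


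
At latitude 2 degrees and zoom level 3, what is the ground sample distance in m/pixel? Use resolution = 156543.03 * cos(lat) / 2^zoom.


res = 156543.03 * cos(2) / 2^3 = 156543.03 * 0.99939083 / 8 = 19555.96 m/pixel

19555.96 m/pixel


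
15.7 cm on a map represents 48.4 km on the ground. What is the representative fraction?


ground = 48.4 km = 4840000 cm; RF denominator = ground / map = 4840000 / 15.7 ≈ 308280; RF = 1:308280

1:308280


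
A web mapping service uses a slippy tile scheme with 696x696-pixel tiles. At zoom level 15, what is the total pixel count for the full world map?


tiles per axis = 2^15 = 32768
total tiles = 32768^2 = 1073741824
pixels per axis = 32768 * 696 = 22806528
total pixels = 22806528^2 = 520137719414784

520137719414784 pixels


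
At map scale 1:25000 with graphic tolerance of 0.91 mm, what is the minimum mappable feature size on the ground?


ground = 0.91 mm * 25000 / 1000 = 22.75 m

22.75 m


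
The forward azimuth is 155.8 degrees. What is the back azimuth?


back azimuth = (155.8 + 180) mod 360 = 335.8 degrees

335.8 degrees


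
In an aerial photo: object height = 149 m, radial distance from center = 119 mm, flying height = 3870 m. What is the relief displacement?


d = h * r / H = 149 * 119 / 3870 = 4.58 mm

4.58 mm


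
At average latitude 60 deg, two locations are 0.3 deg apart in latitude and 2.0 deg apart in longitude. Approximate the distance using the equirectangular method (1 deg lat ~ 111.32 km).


dlat_km = 0.3 * 111.32 = 33.396
dlon_km = 2.0 * 111.32 * cos(60) ≈ 111.32
dist = sqrt(33.396^2 + 111.32^2) ≈ 116.2 km

116.2 km


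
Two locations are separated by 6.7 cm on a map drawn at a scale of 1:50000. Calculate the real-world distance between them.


ground = 6.7 cm * 50000 / 100 = 3350.0 m = 3.35 km

3.35 km


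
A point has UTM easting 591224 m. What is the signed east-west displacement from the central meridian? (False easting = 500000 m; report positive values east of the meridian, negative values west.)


displacement = 591224 - 500000 = 91224 m

91224 m


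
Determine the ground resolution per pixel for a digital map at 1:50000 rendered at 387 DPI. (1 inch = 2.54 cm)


pixel_cm = 2.54 / 387 ≈ 0.006563 cm
ground = pixel_cm * 50000 / 100 = 2.54 * 50000 / (387 * 100) = 127000 / 38700 ≈ 3.28 m

3.28 m


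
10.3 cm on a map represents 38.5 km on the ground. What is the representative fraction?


ground = 38.5 km = 3850000 cm; RF denominator = ground / map = 3850000 / 10.3 ≈ 373786; RF = 1:373786

1:373786


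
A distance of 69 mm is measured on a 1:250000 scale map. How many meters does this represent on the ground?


ground = 69 mm * 250000 / 1000 = 17250.0 m

17250.0 m


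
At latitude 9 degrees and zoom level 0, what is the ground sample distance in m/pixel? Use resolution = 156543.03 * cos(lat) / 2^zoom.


res = 156543.03 * cos(9) / 2^0 = 156543.03 * 0.98768834 / 1 = 154615.73 m/pixel

154615.73 m/pixel


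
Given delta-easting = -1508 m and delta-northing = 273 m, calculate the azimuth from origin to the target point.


az = atan2(-1508, 273) = -79.7 deg
adjusted to 0-360: 280.3 degrees

280.3 degrees


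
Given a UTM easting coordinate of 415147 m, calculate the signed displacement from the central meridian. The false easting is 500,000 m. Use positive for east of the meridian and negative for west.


displacement = 415147 - 500000 = -84853 m

-84853 m


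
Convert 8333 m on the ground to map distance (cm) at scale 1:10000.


map_cm = 8333 * 100 / 10000 = 83.33 cm

83.33 cm


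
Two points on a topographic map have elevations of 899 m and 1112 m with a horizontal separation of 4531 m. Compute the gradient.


gradient = (1112 - 899) / 4531 = 213 / 4531 = 0.047

0.047


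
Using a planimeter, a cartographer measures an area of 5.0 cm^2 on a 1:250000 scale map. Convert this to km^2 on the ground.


ground_area = 5.0 * (250000/100)^2 = 31250000.0 m^2 = 31.25 km^2

31.25 km^2


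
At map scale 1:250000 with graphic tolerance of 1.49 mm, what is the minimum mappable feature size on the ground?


ground = 1.49 mm * 250000 / 1000 = 372.5 m

372.5 m


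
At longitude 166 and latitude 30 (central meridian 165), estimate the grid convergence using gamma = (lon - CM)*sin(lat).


gamma = (166 - 165) * sin(30) = 1 * 0.5 = 0.5 degrees

0.5 degrees


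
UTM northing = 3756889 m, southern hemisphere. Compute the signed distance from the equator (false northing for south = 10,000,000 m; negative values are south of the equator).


For southern: actual = 3756889 - 10000000 = -6243111 m

-6243111 m


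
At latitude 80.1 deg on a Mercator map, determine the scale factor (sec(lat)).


SF = 1 / cos(80.1) = 1 / 0.171929 = 5.816

5.816


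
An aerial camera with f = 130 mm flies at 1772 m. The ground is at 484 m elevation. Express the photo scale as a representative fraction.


scale = f / (H - h) = 130 mm / 1288 m = 130 / 1288000 = 1:9908

1:9908


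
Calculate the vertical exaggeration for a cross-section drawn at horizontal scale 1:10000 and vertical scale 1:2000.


VE = horizontal_scale / vertical_scale = 10000 / 2000 = 5.0

5.0x


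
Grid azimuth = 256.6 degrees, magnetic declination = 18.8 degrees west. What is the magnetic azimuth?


magnetic azimuth = grid azimuth - declination (east +ve)
mag_az = 256.6 - -18.8 = 275.4 degrees

275.4 degrees


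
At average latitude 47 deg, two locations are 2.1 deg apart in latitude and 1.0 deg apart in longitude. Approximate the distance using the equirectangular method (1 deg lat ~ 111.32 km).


dlat_km = 2.1 * 111.32 = 233.772
dlon_km = 1.0 * 111.32 * cos(47) ≈ 75.92
dist = sqrt(233.772^2 + 75.92^2) ≈ 245.8 km

245.8 km


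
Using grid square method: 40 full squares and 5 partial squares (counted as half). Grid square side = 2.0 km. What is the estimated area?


effective squares = 40 + 5 * 0.5 = 42.5
area = 42.5 * 4.0 = 170.0 km^2

170.0 km^2


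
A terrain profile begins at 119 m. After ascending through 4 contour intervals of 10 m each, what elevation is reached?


elevation = 119 + 4 * 10 = 159 m

159 m


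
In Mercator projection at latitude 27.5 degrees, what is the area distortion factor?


area_distortion = 1/cos^2(27.5) = 1.271

1.271


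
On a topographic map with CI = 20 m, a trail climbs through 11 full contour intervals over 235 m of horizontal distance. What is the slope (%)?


elevation change = 11 * 20 = 220 m
slope = 220 / 235 * 100 = 93.6%

93.6%


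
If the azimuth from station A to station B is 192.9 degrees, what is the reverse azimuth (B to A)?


back azimuth = (192.9 + 180) mod 360 = 12.9 degrees

12.9 degrees


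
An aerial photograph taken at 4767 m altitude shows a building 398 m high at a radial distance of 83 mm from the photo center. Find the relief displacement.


d = h * r / H = 398 * 83 / 4767 = 6.93 mm

6.93 mm


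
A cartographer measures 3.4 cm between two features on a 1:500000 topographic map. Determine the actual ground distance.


ground = 3.4 cm * 500000 / 100 = 17000.0 m = 17.0 km

17.0 km


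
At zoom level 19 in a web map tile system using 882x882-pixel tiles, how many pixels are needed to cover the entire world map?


tiles per axis = 2^19 = 524288
total tiles = 524288^2 = 274877906944
pixels per axis = 524288 * 882 = 462422016
total pixels = 462422016^2 = 213834120881504256

213834120881504256 pixels


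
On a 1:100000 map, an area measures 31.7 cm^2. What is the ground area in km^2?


ground_area = 31.7 * (100000/100)^2 = 31700000.0 m^2 = 31.7 km^2

31.7 km^2


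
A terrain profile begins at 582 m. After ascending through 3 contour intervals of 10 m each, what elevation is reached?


elevation = 582 + 3 * 10 = 612 m

612 m


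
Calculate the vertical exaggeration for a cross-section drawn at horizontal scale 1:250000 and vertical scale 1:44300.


VE = horizontal_scale / vertical_scale = 250000 / 44300 ≈ 5.6

5.6x


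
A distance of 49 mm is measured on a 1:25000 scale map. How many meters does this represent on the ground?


ground = 49 mm * 25000 / 1000 = 1225.0 m

1225.0 m


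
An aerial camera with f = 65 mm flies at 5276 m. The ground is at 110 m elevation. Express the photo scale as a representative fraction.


scale = f / (H - h) = 65 mm / 5166 m = 65 / 5166000 = 1:79477

1:79477


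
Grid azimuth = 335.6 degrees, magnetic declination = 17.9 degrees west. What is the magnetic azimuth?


magnetic azimuth = grid azimuth - declination (east +ve)
mag_az = 335.6 - -17.9 = 353.5 degrees

353.5 degrees


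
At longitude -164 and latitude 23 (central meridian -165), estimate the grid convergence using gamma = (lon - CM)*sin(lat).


gamma = (-164 - -165) * sin(23) = 1 * 0.390731 = 0.391 degrees

0.391 degrees


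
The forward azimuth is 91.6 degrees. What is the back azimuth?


back azimuth = (91.6 + 180) mod 360 = 271.6 degrees

271.6 degrees


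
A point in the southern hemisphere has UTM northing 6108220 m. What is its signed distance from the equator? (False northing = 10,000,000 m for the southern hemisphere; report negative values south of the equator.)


For southern: actual = 6108220 - 10000000 = -3891780 m

-3891780 m


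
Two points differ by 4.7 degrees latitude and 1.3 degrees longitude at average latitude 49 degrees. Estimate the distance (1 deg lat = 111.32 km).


dlat_km = 4.7 * 111.32 = 523.204
dlon_km = 1.3 * 111.32 * cos(49) ≈ 94.942
dist = sqrt(523.204^2 + 94.942^2) ≈ 531.7 km

531.7 km


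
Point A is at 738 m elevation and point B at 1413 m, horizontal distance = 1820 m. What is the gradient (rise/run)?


gradient = (1413 - 738) / 1820 = 675 / 1820 = 0.3709

0.3709


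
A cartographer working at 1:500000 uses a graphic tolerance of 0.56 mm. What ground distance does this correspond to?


ground = 0.56 mm * 500000 / 1000 = 280.0 m

280.0 m


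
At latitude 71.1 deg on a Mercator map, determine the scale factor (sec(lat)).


SF = 1 / cos(71.1) = 1 / 0.323917 = 3.087

3.087


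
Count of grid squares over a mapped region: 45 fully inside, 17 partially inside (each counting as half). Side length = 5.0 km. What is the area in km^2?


effective squares = 45 + 17 * 0.5 = 53.5
area = 53.5 * 25.0 = 1337.5 km^2

1337.5 km^2


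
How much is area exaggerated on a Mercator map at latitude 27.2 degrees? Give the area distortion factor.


area_distortion = 1/cos^2(27.2) = 1.264

1.264


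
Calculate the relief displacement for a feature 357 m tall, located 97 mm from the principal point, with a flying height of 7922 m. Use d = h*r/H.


d = h * r / H = 357 * 97 / 7922 = 4.37 mm

4.37 mm


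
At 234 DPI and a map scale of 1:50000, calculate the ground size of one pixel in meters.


pixel_cm = 2.54 / 234 ≈ 0.010855 cm
ground = pixel_cm * 50000 / 100 = 2.54 * 50000 / (234 * 100) = 127000 / 23400 ≈ 5.43 m

5.43 m


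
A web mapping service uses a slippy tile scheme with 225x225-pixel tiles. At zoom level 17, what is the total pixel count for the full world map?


tiles per axis = 2^17 = 131072
total tiles = 131072^2 = 17179869184
pixels per axis = 131072 * 225 = 29491200
total pixels = 29491200^2 = 869730877440000

869730877440000 pixels


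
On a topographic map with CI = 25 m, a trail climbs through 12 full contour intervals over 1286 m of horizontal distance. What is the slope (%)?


elevation change = 12 * 25 = 300 m
slope = 300 / 1286 * 100 = 23.3%

23.3%


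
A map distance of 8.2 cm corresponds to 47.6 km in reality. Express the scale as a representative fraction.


ground = 47.6 km = 4760000 cm; RF denominator = ground / map = 4760000 / 8.2 ≈ 580488; RF = 1:580488

1:580488


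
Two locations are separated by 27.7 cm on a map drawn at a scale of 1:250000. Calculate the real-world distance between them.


ground = 27.7 cm * 250000 / 100 = 69250.0 m = 69.25 km

69.25 km


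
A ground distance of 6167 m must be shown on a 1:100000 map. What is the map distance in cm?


map_cm = 6167 * 100 / 100000 = 6.167 cm ≈ 6.17 cm

6.17 cm


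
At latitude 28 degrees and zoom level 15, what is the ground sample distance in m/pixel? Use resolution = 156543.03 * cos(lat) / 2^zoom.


res = 156543.03 * cos(28) / 2^15 = 156543.03 * 0.88294759 / 32768 = 4.22 m/pixel

4.22 m/pixel


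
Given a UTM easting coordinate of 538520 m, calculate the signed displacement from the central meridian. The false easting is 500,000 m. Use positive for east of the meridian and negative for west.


displacement = 538520 - 500000 = 38520 m

38520 m


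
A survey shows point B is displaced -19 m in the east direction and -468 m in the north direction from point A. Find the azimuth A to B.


az = atan2(-19, -468) = -177.7 deg
adjusted to 0-360: 182.3 degrees

182.3 degrees


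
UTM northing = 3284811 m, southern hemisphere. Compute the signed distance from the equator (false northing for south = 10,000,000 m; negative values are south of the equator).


For southern: actual = 3284811 - 10000000 = -6715189 m

-6715189 m


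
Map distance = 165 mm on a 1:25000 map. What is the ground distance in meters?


ground = 165 mm * 25000 / 1000 = 4125.0 m

4125.0 m


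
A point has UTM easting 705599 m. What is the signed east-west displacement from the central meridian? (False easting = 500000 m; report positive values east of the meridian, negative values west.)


displacement = 705599 - 500000 = 205599 m

205599 m


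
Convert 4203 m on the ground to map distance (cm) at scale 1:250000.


map_cm = 4203 * 100 / 250000 = 1.6812 cm ≈ 1.68 cm

1.68 cm


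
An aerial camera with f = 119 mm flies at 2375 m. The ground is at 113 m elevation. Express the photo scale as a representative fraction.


scale = f / (H - h) = 119 mm / 2262 m = 119 / 2262000 = 1:19008

1:19008


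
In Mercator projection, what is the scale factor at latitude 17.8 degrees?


SF = 1 / cos(17.8) = 1 / 0.952129 = 1.05

1.05


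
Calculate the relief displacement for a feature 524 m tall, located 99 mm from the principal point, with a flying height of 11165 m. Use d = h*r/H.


d = h * r / H = 524 * 99 / 11165 = 4.65 mm

4.65 mm


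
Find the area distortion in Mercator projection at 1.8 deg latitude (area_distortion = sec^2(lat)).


area_distortion = 1/cos^2(1.8) = 1.001

1.001


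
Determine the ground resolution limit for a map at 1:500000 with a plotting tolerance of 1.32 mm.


ground = 1.32 mm * 500000 / 1000 = 660.0 m

660.0 m


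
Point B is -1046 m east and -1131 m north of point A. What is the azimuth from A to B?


az = atan2(-1046, -1131) = -137.2 deg
adjusted to 0-360: 222.8 degrees

222.8 degrees


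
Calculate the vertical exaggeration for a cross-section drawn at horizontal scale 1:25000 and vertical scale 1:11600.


VE = horizontal_scale / vertical_scale = 25000 / 11600 ≈ 2.2

2.2x


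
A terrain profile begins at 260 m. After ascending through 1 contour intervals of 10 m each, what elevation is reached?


elevation = 260 + 1 * 10 = 270 m

270 m


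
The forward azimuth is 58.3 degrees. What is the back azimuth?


back azimuth = (58.3 + 180) mod 360 = 238.3 degrees

238.3 degrees


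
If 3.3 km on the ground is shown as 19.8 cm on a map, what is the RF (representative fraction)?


ground = 3.3 km = 330000 cm; RF denominator = ground / map = 330000 / 19.8 ≈ 16667; RF = 1:16667

1:16667


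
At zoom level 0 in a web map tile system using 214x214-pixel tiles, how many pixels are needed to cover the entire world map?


tiles per axis = 2^0 = 1
total tiles = 1^2 = 1
pixels per axis = 1 * 214 = 214
total pixels = 214^2 = 45796

45796 pixels


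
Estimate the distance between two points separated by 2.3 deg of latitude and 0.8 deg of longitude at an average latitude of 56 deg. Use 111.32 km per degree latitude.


dlat_km = 2.3 * 111.32 = 256.036
dlon_km = 0.8 * 111.32 * cos(56) ≈ 49.799
dist = sqrt(256.036^2 + 49.799^2) ≈ 260.8 km

260.8 km


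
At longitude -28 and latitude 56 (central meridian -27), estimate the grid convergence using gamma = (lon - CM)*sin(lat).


gamma = (-28 - -27) * sin(56) = -1 * 0.829038 = -0.829 degrees

-0.829 degrees


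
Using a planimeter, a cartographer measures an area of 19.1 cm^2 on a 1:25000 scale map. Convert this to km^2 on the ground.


ground_area = 19.1 * (25000/100)^2 = 1193750.0 m^2 = 1.19375 km^2 ≈ 1.194 km^2

1.194 km^2


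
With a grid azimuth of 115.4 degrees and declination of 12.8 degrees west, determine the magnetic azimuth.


magnetic azimuth = grid azimuth - declination (east +ve)
mag_az = 115.4 - -12.8 = 128.2 degrees

128.2 degrees


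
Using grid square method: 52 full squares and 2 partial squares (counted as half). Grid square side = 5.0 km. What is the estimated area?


effective squares = 52 + 2 * 0.5 = 53.0
area = 53.0 * 25.0 = 1325.0 km^2

1325.0 km^2


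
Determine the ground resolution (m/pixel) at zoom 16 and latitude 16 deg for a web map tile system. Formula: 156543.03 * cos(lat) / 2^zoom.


res = 156543.03 * cos(16) / 2^16 = 156543.03 * 0.9612617 / 65536 = 2.3 m/pixel

2.3 m/pixel


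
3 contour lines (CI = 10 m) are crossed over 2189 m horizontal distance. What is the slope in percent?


elevation change = 3 * 10 = 30 m
slope = 30 / 2189 * 100 = 1.4%

1.4%


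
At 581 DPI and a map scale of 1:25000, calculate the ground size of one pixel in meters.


pixel_cm = 2.54 / 581 ≈ 0.004372 cm
ground = pixel_cm * 25000 / 100 = 2.54 * 25000 / (581 * 100) = 63500 / 58100 ≈ 1.09 m

1.09 m


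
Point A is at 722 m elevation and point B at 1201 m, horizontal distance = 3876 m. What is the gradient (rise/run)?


gradient = (1201 - 722) / 3876 = 479 / 3876 = 0.1236

0.1236


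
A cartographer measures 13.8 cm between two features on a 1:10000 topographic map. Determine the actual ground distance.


ground = 13.8 cm * 10000 / 100 = 1380.0 m = 1.38 km

1.38 km


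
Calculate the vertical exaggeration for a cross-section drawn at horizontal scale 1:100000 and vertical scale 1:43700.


VE = horizontal_scale / vertical_scale = 100000 / 43700 ≈ 2.3

2.3x


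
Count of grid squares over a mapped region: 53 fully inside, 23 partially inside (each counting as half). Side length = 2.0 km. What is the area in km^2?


effective squares = 53 + 23 * 0.5 = 64.5
area = 64.5 * 4.0 = 258.0 km^2

258.0 km^2


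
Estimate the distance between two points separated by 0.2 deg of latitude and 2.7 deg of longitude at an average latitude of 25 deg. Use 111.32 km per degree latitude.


dlat_km = 0.2 * 111.32 = 22.264
dlon_km = 2.7 * 111.32 * cos(25) ≈ 272.403
dist = sqrt(22.264^2 + 272.403^2) ≈ 273.3 km

273.3 km


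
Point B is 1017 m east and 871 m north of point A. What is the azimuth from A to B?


az = atan2(1017, 871) = 49.4 deg
adjusted to 0-360: 49.4 degrees

49.4 degrees


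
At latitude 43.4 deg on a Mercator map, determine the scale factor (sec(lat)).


SF = 1 / cos(43.4) = 1 / 0.726575 = 1.376

1.376


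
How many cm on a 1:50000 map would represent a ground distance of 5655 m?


map_cm = 5655 * 100 / 50000 = 11.31 cm

11.31 cm


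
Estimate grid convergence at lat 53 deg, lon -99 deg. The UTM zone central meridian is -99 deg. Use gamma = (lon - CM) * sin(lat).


gamma = (-99 - -99) * sin(53) = 0 * 0.798636 = 0.0 degrees

0.0 degrees


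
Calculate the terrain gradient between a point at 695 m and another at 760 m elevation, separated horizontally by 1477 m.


gradient = (760 - 695) / 1477 = 65 / 1477 = 0.044

0.044


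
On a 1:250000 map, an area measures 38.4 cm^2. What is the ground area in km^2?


ground_area = 38.4 * (250000/100)^2 = 240000000.0 m^2 = 240.0 km^2

240.0 km^2


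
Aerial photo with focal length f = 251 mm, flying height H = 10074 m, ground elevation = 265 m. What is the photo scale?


scale = f / (H - h) = 251 mm / 9809 m = 251 / 9809000 = 1:39080

1:39080
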